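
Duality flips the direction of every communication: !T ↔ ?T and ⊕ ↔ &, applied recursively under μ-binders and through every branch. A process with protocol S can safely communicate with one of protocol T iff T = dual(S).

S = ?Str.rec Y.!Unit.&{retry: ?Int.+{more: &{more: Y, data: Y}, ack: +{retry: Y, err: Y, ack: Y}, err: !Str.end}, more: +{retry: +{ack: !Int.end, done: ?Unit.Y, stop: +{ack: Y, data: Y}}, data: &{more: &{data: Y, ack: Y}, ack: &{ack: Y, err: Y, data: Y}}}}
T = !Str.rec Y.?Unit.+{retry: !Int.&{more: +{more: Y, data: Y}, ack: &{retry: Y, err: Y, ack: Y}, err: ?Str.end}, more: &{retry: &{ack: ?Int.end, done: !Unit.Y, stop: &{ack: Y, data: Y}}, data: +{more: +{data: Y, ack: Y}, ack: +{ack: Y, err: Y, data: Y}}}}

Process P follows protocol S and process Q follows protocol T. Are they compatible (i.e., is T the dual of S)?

?Str vs !Str  ok
  rec Y vs rec Y  ok (rec unchanged)
    !Unit vs ?Unit  ok
      &{retry,more} vs +{retry,more}  ok labels match
        • retry:
          ?Int vs !Int  ok
            +{more,ack,err} vs &{more,ack,err}  ok labels match
              • more:
                &{more,data} vs +{more,data}  ok labels match
                  • more:
                    Y vs Y  ok
                  • data:
                    Y vs Y  ok
              • ack:
                +{retry,err,ack} vs &{retry,err,ack}  ok labels match
                  • retry:
                    Y vs Y  ok
                  • err:
                    Y vs Y  ok
                  • ack:
                    Y vs Y  ok
              • err:
                !Str vs ?Str  ok
                  end vs end  ok
        • more:
          +{retry,data} vs &{retry,data}  ok labels match
            • retry:
              +{ack,done,stop} vs &{ack,done,stop}  ok labels match
                • ack:
                  !Int vs ?Int  ok
                    end vs end  ok
                • done:
                  ?Unit vs !Unit  ok
                    Y vs Y  ok
                • stop:
                  +{ack,data} vs &{ack,data}  ok labels match
                    • ack:
                      Y vs Y  ok
                    • data:
                      Y vs Y  ok
            • data:
              &{more,ack} vs +{more,ack}  ok labels match
                • more:
                  &{data,ack} vs +{data,ack}  ok labels match
                    • data:
                      Y vs Y  ok
                    • ack:
                      Y vs Y  ok
                • ack:
                  &{ack,err,data} vs +{ack,err,data}  ok labels match
                    • ack:
                      Y vs Y  ok
                    • err:
                      Y vs Y  ok
                    • data:
                      Y vs Y  ok

YES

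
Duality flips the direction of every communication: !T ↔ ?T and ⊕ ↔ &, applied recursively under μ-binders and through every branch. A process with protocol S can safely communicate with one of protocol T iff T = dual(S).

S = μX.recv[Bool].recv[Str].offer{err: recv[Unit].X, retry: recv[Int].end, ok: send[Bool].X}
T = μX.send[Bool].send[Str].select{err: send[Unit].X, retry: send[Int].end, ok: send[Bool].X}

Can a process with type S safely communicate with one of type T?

NO

μX | μX  ok (binder kept)
  recv[Bool] | send[Bool]  ok
    recv[Str] | send[Str]  ok
      offer{err,retry,ok} | select{err,retry,ok}  ok label sets agree
        [err]
          recv[Unit] | send[Unit]  ok
            X | X  ok
        [retry]
          recv[Int] | send[Int]  ok
            end | end  ok
        [ok]
          send[Bool] | send[Bool]  ✗ same direction on both sides — not dual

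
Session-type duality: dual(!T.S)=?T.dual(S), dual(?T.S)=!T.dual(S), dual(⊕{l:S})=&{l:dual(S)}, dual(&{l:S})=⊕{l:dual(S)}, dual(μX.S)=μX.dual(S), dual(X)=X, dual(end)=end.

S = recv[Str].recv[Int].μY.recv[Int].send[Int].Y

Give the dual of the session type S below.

recv[Str] = send[Str]
  recv[Int] = send[Int]
    μY = μY  (rec unchanged)
      recv[Int] = send[Int]
        send[Int] = recv[Int]
          Y self-dual

send[Str].send[Int].μY.send[Int].recv[Int].Y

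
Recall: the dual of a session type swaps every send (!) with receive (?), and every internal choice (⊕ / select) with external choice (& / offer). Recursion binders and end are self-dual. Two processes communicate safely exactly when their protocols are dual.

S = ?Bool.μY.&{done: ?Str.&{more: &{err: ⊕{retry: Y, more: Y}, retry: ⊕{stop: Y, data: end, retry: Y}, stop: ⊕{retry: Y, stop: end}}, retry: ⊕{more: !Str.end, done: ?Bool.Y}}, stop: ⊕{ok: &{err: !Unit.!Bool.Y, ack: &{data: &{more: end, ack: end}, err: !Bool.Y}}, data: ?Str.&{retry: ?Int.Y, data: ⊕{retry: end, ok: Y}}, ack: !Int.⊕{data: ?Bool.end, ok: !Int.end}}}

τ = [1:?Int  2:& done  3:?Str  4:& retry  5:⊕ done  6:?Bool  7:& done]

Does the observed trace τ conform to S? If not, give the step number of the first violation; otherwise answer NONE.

@1 got ?Int, protocol expects ?Bool  ✗

1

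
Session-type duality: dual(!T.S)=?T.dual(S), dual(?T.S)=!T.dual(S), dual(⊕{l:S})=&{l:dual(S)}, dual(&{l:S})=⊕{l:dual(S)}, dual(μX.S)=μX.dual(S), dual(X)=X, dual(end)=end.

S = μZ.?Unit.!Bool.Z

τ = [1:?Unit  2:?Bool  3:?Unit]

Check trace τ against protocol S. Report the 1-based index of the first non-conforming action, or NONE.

2

[1] ?Unit  ok  cont: !Bool.μZ.…
[2] got ?Bool, protocol expects !Bool  ✗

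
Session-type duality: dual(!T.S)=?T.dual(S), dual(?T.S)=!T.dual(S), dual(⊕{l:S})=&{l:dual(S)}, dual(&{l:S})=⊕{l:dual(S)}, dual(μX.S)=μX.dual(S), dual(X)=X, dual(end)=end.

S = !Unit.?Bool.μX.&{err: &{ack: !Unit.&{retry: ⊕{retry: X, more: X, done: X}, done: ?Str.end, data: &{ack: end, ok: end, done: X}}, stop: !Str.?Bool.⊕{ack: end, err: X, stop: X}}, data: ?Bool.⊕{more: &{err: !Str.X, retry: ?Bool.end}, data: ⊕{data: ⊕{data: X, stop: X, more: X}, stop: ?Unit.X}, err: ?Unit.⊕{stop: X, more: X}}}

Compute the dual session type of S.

!Unit = ?Unit
  ?Bool = !Bool
    μX = μX  (rec unchanged)
      &{err,data} = ⊕{err,data}  (external→internal)
        [err]
          &{ack,stop} = ⊕{ack,stop}  (external→internal)
            [ack]
              !Unit = ?Unit
                &{retry,done,data} = ⊕{retry,done,data}  (external→internal)
                  [retry]
                    ⊕{retry,more,done} = &{retry,more,done}  (⊕→&)
                      [retry]
                        X self-dual
                      [more]
                        X self-dual
                      [done]
                        X self-dual
                  [done]
                    ?Str = !Str
                      end self-dual
                  [data]
                    &{ack,ok,done} = ⊕{ack,ok,done}  (external→internal)
                      [ack]
                        end self-dual
                      [ok]
                        end self-dual
                      [done]
                        X self-dual
            [stop]
              !Str = ?Str
                ?Bool = !Bool
                  ⊕{ack,err,stop} = &{ack,err,stop}  (⊕→&)
                    [ack]
                      end self-dual
                    [err]
                      X self-dual
                    [stop]
                      X self-dual
        [data]
          ?Bool = !Bool
            ⊕{more,data,err} = &{more,data,err}  (⊕→&)
              [more]
                &{err,retry} = ⊕{err,retry}  (external→internal)
                  [err]
                    !Str = ?Str
                      X self-dual
                  [retry]
                    ?Bool = !Bool
                      end self-dual
              [data]
                ⊕{data,stop} = &{data,stop}  (⊕→&)
                  [data]
                    ⊕{data,stop,more} = &{data,stop,more}  (⊕→&)
                      [data]
                        X self-dual
                      [stop]
                        X self-dual
                      [more]
                        X self-dual
                  [stop]
                    ?Unit = !Unit
                      X self-dual
              [err]
                ?Unit = !Unit
                  ⊕{stop,more} = &{stop,more}  (⊕→&)
                    [stop]
                      X self-dual
                    [more]
                      X self-dual

?Unit.!Bool.μX.⊕{err: ⊕{ack: ?Unit.⊕{retry: &{retry: X, more: X, done: X}, done: !Str.end, data: ⊕{ack: end, ok: end, done: X}}, stop: ?Str.!Bool.&{ack: end, err: X, stop: X}}, data: !Bool.&{more: ⊕{err: ?Str.X, retry: !Bool.end}, data: &{data: &{data: X, stop: X, more: X}, stop: !Unit.X}, err: !Unit.&{stop: X, more: X}}}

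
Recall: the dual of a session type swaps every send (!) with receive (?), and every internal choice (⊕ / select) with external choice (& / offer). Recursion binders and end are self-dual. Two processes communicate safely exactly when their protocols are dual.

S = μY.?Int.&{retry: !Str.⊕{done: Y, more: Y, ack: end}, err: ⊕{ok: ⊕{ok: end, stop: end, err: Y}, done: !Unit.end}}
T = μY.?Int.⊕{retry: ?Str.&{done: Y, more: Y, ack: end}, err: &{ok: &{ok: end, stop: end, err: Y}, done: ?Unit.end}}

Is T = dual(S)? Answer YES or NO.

μY | μY  match (μ self-dual)
  ?Int | ?Int  ✗ same direction on both sides — not dual

NO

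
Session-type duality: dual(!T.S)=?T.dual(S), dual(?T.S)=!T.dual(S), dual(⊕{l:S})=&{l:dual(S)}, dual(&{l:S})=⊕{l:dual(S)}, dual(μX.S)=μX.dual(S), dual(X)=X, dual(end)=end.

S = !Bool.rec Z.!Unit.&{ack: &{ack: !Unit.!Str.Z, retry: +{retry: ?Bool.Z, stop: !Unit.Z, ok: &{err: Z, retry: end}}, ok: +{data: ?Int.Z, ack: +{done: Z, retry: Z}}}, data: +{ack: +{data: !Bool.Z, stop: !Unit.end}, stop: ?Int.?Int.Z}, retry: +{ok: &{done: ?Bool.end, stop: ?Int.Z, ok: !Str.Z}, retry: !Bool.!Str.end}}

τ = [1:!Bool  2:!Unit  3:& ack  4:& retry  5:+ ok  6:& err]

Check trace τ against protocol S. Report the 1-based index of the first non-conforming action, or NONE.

NONE

@1 !Bool  ok  now at rec Z.…
@2 !Unit  ok  now at &{ack: &{ack: !Unit.!Str.rec Z.…, retry: +{retry: ?Bool.rec Z.…, stop: !Unit.rec Z.…, ok: &{err: rec Z.…, retry: end}}, ok: +{data: ?Int.rec Z.…, ack: +{done: rec Z.…, retry: rec Z.…}}}, data: +{ack: +{data: !Bool.rec Z.…, stop: !Unit.end}, stop: ?Int.?Int.rec Z.…}, retry: +{ok: &{done: ?Bool.end, stop: ?Int.rec Z.…, ok: !Str.rec Z.…}, retry: !Bool.!Str.end}}
@3 & ack  ok  now at &{ack: !Unit.!Str.rec Z.…, retry: +{retry: ?Bool.rec Z.…, stop: !Unit.rec Z.…, ok: &{err: rec Z.…, retry: end}}, ok: +{data: ?Int.rec Z.…, ack: +{done: rec Z.…, retry: rec Z.…}}}
@4 & retry  ok  now at +{retry: ?Bool.rec Z.…, stop: !Unit.rec Z.…, ok: &{err: rec Z.…, retry: end}}
@5 + ok  ok  now at &{err: rec Z.…, retry: end}
@6 & err  ok  now at rec Z.…
τ conforms to S (length 6)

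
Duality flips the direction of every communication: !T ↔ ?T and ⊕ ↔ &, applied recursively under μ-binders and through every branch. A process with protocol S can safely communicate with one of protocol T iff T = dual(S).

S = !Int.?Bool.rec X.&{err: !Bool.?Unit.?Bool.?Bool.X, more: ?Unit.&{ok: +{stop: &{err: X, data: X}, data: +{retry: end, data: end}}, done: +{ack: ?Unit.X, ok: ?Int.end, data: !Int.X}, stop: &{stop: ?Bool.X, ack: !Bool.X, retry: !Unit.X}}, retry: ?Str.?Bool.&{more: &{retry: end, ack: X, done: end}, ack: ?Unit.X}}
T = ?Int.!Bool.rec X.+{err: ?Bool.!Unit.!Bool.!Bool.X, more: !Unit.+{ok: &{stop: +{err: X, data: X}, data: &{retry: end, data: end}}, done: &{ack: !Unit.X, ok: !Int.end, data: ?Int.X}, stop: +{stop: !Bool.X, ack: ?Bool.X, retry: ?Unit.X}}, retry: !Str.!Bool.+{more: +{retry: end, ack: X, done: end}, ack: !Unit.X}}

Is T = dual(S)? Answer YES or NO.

!Int ‖ ?Int  match
  ?Bool ‖ !Bool  match
    rec X ‖ rec X  match (binder kept)
      &{err,more,retry} ‖ +{err,more,retry}  match same labels
        case err:
          !Bool ‖ ?Bool  match
            ?Unit ‖ !Unit  match
              ?Bool ‖ !Bool  match
                ?Bool ‖ !Bool  match
                  X ‖ X  match
        case more:
          ?Unit ‖ !Unit  match
            &{ok,done,stop} ‖ +{ok,done,stop}  match same labels
              case ok:
                +{stop,data} ‖ &{stop,data}  match same labels
                  case stop:
                    &{err,data} ‖ +{err,data}  match same labels
                      case err:
                        X ‖ X  match
                      case data:
                        X ‖ X  match
                  case data:
                    +{retry,data} ‖ &{retry,data}  match same labels
                      case retry:
                        end ‖ end  match
                      case data:
                        end ‖ end  match
              case done:
                +{ack,ok,data} ‖ &{ack,ok,data}  match same labels
                  case ack:
                    ?Unit ‖ !Unit  match
                      X ‖ X  match
                  case ok:
                    ?Int ‖ !Int  match
                      end ‖ end  match
                  case data:
                    !Int ‖ ?Int  match
                      X ‖ X  match
              case stop:
                &{stop,ack,retry} ‖ +{stop,ack,retry}  match same labels
                  case stop:
                    ?Bool ‖ !Bool  match
                      X ‖ X  match
                  case ack:
                    !Bool ‖ ?Bool  match
                      X ‖ X  match
                  case retry:
                    !Unit ‖ ?Unit  match
                      X ‖ X  match
        case retry:
          ?Str ‖ !Str  match
            ?Bool ‖ !Bool  match
              &{more,ack} ‖ +{more,ack}  match same labels
                case more:
                  &{retry,ack,done} ‖ +{retry,ack,done}  match same labels
                    case retry:
                      end ‖ end  match
                    case ack:
                      X ‖ X  match
                    case done:
                      end ‖ end  match
                case ack:
                  ?Unit ‖ !Unit  match
                    X ‖ X  match

YES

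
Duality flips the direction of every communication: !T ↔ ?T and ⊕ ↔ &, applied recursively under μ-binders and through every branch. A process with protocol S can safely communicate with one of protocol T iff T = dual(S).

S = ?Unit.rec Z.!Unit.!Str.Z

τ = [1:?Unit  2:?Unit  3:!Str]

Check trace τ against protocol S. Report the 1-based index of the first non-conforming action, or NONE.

2

step 1: ?Unit  ✓  state: rec Z.…
step 2: got ?Unit, protocol expects !Unit  ✗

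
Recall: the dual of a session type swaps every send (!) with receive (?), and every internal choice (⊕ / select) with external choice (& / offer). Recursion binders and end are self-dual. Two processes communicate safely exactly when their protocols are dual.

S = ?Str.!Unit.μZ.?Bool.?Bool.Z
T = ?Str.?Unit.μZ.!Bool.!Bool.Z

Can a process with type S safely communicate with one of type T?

?Str ‖ ?Str  ✗ same direction on both sides — not dual

NO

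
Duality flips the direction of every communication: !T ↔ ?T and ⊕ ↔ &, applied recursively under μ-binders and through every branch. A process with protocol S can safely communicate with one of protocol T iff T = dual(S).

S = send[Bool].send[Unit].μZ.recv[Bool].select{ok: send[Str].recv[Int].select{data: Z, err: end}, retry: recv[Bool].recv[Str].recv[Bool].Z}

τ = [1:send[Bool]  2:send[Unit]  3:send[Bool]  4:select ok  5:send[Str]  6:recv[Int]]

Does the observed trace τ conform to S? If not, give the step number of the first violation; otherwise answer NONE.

@1 send[Bool]  ok  now at send[Unit].μZ.…
@2 send[Unit]  ok  now at μZ.…
@3 got send[Bool], protocol expects recv[Bool]  ✗

3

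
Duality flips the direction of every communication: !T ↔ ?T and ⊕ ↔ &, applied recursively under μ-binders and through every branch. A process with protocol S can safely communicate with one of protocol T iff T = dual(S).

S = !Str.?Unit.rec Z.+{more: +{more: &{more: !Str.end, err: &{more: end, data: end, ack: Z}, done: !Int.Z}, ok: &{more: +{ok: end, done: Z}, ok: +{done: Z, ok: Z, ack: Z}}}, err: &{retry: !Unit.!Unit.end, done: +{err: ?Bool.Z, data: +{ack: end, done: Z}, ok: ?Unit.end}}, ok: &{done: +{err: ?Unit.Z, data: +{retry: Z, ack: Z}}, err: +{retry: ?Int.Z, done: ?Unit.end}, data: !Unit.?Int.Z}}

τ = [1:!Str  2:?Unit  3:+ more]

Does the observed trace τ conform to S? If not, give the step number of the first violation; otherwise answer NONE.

@1 !Str  ✓  residual = ?Unit.rec Z.…
@2 ?Unit  ✓  residual = rec Z.…
@3 + more  ✓  residual = +{more: &{more: !Str.end, err: &{more: end, data: end, ack: rec Z.…}, done: !Int.rec Z.…}, ok: &{more: +{ok: end, done: rec Z.…}, ok: +{done: rec Z.…, ok: rec Z.…, ack: rec Z.…}}}
τ conforms to S (length 3)

NONE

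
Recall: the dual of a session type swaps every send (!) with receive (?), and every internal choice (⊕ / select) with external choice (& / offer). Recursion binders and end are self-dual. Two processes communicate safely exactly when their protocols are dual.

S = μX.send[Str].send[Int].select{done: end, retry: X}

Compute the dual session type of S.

μX.recv[Str].recv[Int].offer{done: end, retry: X}

μX → μX  (rec unchanged)
  send[Str] → recv[Str]
    send[Int] → recv[Int]
      select{done,retry} → offer{done,retry}  (select→offer)
        [done]
          end ↦ end
        [retry]
          X ↦ X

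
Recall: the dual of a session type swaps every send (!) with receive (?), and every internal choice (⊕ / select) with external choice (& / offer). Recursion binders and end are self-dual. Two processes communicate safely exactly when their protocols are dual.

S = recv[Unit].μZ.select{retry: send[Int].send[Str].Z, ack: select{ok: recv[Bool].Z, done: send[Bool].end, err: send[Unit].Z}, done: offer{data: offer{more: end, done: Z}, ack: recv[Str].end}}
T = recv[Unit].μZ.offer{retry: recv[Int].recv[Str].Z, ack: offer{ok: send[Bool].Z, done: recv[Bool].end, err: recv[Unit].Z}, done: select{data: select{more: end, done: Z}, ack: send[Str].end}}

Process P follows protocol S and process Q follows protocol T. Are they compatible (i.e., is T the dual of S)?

recv[Unit] | recv[Unit]  ✗ same direction on both sides — not dual

NO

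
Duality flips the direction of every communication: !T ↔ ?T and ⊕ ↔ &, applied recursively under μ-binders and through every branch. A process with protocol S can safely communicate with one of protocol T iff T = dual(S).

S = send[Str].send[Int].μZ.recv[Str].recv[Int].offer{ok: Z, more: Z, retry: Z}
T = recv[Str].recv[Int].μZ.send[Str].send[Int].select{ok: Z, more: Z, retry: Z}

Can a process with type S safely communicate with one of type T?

YES

send[Str] vs recv[Str]  match
  send[Int] vs recv[Int]  match
    μZ vs μZ  match (binder kept)
      recv[Str] vs send[Str]  match
        recv[Int] vs send[Int]  match
          offer{ok,more,retry} vs select{ok,more,retry}  match label sets agree
            • ok:
              Z vs Z  match
            • more:
              Z vs Z  match
            • retry:
              Z vs Z  match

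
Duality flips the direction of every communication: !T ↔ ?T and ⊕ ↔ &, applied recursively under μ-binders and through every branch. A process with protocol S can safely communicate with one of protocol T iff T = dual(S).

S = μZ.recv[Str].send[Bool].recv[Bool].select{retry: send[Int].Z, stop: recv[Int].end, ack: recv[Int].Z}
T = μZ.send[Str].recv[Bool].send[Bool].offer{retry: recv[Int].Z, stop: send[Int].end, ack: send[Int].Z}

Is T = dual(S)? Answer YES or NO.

μZ vs μZ  match (binder kept)
  recv[Str] vs send[Str]  match
    send[Bool] vs recv[Bool]  match
      recv[Bool] vs send[Bool]  match
        select{retry,stop,ack} vs offer{retry,stop,ack}  match same labels
          case retry:
            send[Int] vs recv[Int]  match
              Z vs Z  match
          case stop:
            recv[Int] vs send[Int]  match
              end vs end  match
          case ack:
            recv[Int] vs send[Int]  match
              Z vs Z  match

YES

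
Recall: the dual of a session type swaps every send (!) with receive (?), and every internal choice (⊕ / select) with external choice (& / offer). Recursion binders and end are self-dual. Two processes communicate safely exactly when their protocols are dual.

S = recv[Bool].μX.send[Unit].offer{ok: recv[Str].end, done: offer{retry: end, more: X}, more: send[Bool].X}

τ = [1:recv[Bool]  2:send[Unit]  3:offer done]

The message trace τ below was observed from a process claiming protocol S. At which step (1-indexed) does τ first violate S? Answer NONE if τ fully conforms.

@1 recv[Bool]  match  state: μX.…
@2 send[Unit]  match  state: offer{ok: recv[Str].end, done: offer{retry: end, more: μX.…}, more: send[Bool].μX.…}
@3 offer done  match  state: offer{retry: end, more: μX.…}
trace exhausted — no violation

NONE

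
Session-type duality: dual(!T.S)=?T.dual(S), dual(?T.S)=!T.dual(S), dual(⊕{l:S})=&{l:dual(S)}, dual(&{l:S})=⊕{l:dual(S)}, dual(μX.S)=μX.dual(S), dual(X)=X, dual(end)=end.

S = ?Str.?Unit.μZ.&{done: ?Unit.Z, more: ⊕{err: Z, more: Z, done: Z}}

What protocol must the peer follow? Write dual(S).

!Str.!Unit.μZ.⊕{done: !Unit.Z, more: &{err: Z, more: Z, done: Z}}

?Str = !Str
  ?Unit = !Unit
    μZ = μZ  (μ self-dual)
      &{done,more} = ⊕{done,more}  (offer→select)
        case done:
          ?Unit = !Unit
            Z self-dual
        case more:
          ⊕{err,more,done} = &{err,more,done}  (internal→external)
            case err:
              Z self-dual
            case more:
              Z self-dual
            case done:
              Z self-dual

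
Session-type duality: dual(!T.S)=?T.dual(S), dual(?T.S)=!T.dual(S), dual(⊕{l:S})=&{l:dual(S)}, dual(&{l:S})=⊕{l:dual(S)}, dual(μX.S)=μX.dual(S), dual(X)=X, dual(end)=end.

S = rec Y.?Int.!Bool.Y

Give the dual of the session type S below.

rec Y.!Int.?Bool.Y

rec Y = rec Y  (rec unchanged)
  ?Int = !Int
    !Bool = ?Bool
      Y self-dual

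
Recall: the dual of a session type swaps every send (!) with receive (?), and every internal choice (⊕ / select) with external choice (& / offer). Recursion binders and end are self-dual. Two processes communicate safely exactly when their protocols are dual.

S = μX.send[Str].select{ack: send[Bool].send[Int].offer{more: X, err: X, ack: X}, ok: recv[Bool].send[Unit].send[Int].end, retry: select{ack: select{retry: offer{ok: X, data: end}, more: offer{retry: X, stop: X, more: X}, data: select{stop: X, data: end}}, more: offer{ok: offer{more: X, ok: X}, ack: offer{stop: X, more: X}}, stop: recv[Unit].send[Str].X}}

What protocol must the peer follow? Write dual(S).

μX ↦ μX  (rec unchanged)
  send[Str] ↦ recv[Str]
    select{ack,ok,retry} ↦ offer{ack,ok,retry}  (⊕→&)
      case ack:
        send[Bool] ↦ recv[Bool]
          send[Int] ↦ recv[Int]
            offer{more,err,ack} ↦ select{more,err,ack}  (&→⊕)
              case more:
                X self-dual
              case err:
                X self-dual
              case ack:
                X self-dual
      case ok:
        recv[Bool] ↦ send[Bool]
          send[Unit] ↦ recv[Unit]
            send[Int] ↦ recv[Int]
              end self-dual
      case retry:
        select{ack,more,stop} ↦ offer{ack,more,stop}  (⊕→&)
          case ack:
            select{retry,more,data} ↦ offer{retry,more,data}  (⊕→&)
              case retry:
                offer{ok,data} ↦ select{ok,data}  (&→⊕)
                  case ok:
                    X self-dual
                  case data:
                    end self-dual
              case more:
                offer{retry,stop,more} ↦ select{retry,stop,more}  (&→⊕)
                  case retry:
                    X self-dual
                  case stop:
                    X self-dual
                  case more:
                    X self-dual
              case data:
                select{stop,data} ↦ offer{stop,data}  (⊕→&)
                  case stop:
                    X self-dual
                  case data:
                    end self-dual
          case more:
            offer{ok,ack} ↦ select{ok,ack}  (&→⊕)
              case ok:
                offer{more,ok} ↦ select{more,ok}  (&→⊕)
                  case more:
                    X self-dual
                  case ok:
                    X self-dual
              case ack:
                offer{stop,more} ↦ select{stop,more}  (&→⊕)
                  case stop:
                    X self-dual
                  case more:
                    X self-dual
          case stop:
            recv[Unit] ↦ send[Unit]
              send[Str] ↦ recv[Str]
                X self-dual

μX.recv[Str].offer{ack: recv[Bool].recv[Int].select{more: X, err: X, ack: X}, ok: send[Bool].recv[Unit].recv[Int].end, retry: offer{ack: offer{retry: select{ok: X, data: end}, more: select{retry: X, stop: X, more: X}, data: offer{stop: X, data: end}}, more: select{ok: select{more: X, ok: X}, ack: select{stop: X, more: X}}, stop: send[Unit].recv[Str].X}}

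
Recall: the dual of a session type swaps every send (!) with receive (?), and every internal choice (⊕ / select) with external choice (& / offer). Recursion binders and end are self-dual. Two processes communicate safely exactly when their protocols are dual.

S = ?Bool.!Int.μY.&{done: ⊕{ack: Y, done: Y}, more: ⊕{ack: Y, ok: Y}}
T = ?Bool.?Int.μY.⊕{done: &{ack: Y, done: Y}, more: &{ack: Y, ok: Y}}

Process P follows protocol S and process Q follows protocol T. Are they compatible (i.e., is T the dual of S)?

?Bool | ?Bool  ✗ same direction on both sides — not dual

NO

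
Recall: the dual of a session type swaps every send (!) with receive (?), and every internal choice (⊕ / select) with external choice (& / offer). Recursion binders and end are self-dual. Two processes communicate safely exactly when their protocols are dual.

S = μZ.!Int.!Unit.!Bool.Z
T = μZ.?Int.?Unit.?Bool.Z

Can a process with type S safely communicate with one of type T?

YES

μZ | μZ  match (binder kept)
  !Int | ?Int  match
    !Unit | ?Unit  match
      !Bool | ?Bool  match
        Z | Z  match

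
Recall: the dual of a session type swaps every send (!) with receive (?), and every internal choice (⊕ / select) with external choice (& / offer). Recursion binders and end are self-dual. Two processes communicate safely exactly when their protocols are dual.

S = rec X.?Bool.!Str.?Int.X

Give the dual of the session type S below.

rec X ↦ rec X  (rec unchanged)
  ?Bool ↦ !Bool
    !Str ↦ ?Str
      ?Int ↦ !Int
        dual(X) = X

rec X.!Bool.?Str.!Int.X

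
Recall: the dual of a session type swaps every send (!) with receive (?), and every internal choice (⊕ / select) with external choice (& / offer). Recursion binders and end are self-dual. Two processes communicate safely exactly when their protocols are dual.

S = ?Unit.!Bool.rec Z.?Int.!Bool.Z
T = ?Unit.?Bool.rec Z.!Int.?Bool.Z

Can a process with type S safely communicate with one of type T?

NO

?Unit | ?Unit  ✗ same direction on both sides — not dual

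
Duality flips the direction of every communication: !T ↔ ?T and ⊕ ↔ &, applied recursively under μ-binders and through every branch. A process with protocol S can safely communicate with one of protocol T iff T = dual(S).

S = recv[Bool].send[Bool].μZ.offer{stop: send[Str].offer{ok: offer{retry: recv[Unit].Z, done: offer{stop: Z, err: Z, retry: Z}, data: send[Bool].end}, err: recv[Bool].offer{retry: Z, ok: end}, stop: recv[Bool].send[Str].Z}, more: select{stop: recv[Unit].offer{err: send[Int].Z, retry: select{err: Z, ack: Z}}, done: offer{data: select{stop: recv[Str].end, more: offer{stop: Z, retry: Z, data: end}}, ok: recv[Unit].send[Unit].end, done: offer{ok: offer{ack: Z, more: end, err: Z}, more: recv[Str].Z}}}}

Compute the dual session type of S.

recv[Bool] ↦ send[Bool]
  send[Bool] ↦ recv[Bool]
    μZ ↦ μZ  (rec unchanged)
      offer{stop,more} ↦ select{stop,more}  (offer→select)
        • stop:
          send[Str] ↦ recv[Str]
            offer{ok,err,stop} ↦ select{ok,err,stop}  (offer→select)
              • ok:
                offer{retry,done,data} ↦ select{retry,done,data}  (offer→select)
                  • retry:
                    recv[Unit] ↦ send[Unit]
                      dual(Z) = Z
                  • done:
                    offer{stop,err,retry} ↦ select{stop,err,retry}  (offer→select)
                      • stop:
                        dual(Z) = Z
                      • err:
                        dual(Z) = Z
                      • retry:
                        dual(Z) = Z
                  • data:
                    send[Bool] ↦ recv[Bool]
                      dual(end) = end
              • err:
                recv[Bool] ↦ send[Bool]
                  offer{retry,ok} ↦ select{retry,ok}  (offer→select)
                    • retry:
                      dual(Z) = Z
                    • ok:
                      dual(end) = end
              • stop:
                recv[Bool] ↦ send[Bool]
                  send[Str] ↦ recv[Str]
                    dual(Z) = Z
        • more:
          select{stop,done} ↦ offer{stop,done}  (select→offer)
            • stop:
              recv[Unit] ↦ send[Unit]
                offer{err,retry} ↦ select{err,retry}  (offer→select)
                  • err:
                    send[Int] ↦ recv[Int]
                      dual(Z) = Z
                  • retry:
                    select{err,ack} ↦ offer{err,ack}  (select→offer)
                      • err:
                        dual(Z) = Z
                      • ack:
                        dual(Z) = Z
            • done:
              offer{data,ok,done} ↦ select{data,ok,done}  (offer→select)
                • data:
                  select{stop,more} ↦ offer{stop,more}  (select→offer)
                    • stop:
                      recv[Str] ↦ send[Str]
                        dual(end) = end
                    • more:
                      offer{stop,retry,data} ↦ select{stop,retry,data}  (offer→select)
                        • stop:
                          dual(Z) = Z
                        • retry:
                          dual(Z) = Z
                        • data:
                          dual(end) = end
                • ok:
                  recv[Unit] ↦ send[Unit]
                    send[Unit] ↦ recv[Unit]
                      dual(end) = end
                • done:
                  offer{ok,more} ↦ select{ok,more}  (offer→select)
                    • ok:
                      offer{ack,more,err} ↦ select{ack,more,err}  (offer→select)
                        • ack:
                          dual(Z) = Z
                        • more:
                          dual(end) = end
                        • err:
                          dual(Z) = Z
                    • more:
                      recv[Str] ↦ send[Str]
                        dual(Z) = Z

send[Bool].recv[Bool].μZ.select{stop: recv[Str].select{ok: select{retry: send[Unit].Z, done: select{stop: Z, err: Z, retry: Z}, data: recv[Bool].end}, err: send[Bool].select{retry: Z, ok: end}, stop: send[Bool].recv[Str].Z}, more: offer{stop: send[Unit].select{err: recv[Int].Z, retry: offer{err: Z, ack: Z}}, done: select{data: offer{stop: send[Str].end, more: select{stop: Z, retry: Z, data: end}}, ok: send[Unit].recv[Unit].end, done: select{ok: select{ack: Z, more: end, err: Z}, more: send[Str].Z}}}}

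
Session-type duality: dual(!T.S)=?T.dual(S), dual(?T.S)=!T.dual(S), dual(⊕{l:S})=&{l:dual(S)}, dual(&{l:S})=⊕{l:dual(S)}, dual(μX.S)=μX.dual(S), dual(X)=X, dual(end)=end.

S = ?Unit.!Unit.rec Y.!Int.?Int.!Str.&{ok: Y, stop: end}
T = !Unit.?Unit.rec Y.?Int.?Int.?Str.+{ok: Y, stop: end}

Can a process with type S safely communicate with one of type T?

NO

?Unit ‖ !Unit  ✓
  !Unit ‖ ?Unit  ✓
    rec Y ‖ rec Y  ✓ (rec unchanged)
      !Int ‖ ?Int  ✓
        ?Int ‖ ?Int  ✗ same direction on both sides — not dual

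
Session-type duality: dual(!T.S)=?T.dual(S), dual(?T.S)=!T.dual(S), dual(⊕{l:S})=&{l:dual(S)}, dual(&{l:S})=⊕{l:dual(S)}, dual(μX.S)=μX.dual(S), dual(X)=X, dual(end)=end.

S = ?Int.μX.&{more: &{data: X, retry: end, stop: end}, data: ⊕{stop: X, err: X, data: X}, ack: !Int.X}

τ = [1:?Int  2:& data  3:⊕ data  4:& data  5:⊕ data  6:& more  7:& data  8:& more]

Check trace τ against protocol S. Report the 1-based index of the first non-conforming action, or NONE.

step 1: ?Int  ✓  cont: μX.…
step 2: & data  ✓  cont: ⊕{stop: μX.…, err: μX.…, data: μX.…}
step 3: ⊕ data  ✓  cont: μX.…
step 4: & data  ✓  cont: ⊕{stop: μX.…, err: μX.…, data: μX.…}
step 5: ⊕ data  ✓  cont: μX.…
step 6: & more  ✓  cont: &{data: μX.…, retry: end, stop: end}
step 7: & data  ✓  cont: μX.…
step 8: & more  ✓  cont: &{data: μX.…, retry: end, stop: end}
trace exhausted — no violation

NONE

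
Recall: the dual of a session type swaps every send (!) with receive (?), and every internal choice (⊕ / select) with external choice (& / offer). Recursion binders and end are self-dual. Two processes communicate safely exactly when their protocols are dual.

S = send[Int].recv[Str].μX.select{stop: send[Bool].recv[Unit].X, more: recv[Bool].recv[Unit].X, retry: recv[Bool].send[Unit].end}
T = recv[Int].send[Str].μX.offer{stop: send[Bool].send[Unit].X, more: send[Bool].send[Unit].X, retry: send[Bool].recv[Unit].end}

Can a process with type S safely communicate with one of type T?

NO

send[Int] vs recv[Int]  match
  recv[Str] vs send[Str]  match
    μX vs μX  match (binder kept)
      select{stop,more,retry} vs offer{stop,more,retry}  match same labels
        case stop:
          send[Bool] vs send[Bool]  ✗ same direction on both sides — not dual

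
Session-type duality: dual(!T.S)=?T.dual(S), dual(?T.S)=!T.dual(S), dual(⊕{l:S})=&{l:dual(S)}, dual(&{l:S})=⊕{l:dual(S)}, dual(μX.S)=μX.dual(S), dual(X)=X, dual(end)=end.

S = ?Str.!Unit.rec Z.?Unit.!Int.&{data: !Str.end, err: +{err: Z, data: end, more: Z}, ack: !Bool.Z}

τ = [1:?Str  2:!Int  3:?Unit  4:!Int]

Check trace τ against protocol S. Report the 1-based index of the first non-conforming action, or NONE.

2

step 1: ?Str  match  residual = !Unit.rec Z.…
step 2: got !Int, protocol expects !Unit  ✗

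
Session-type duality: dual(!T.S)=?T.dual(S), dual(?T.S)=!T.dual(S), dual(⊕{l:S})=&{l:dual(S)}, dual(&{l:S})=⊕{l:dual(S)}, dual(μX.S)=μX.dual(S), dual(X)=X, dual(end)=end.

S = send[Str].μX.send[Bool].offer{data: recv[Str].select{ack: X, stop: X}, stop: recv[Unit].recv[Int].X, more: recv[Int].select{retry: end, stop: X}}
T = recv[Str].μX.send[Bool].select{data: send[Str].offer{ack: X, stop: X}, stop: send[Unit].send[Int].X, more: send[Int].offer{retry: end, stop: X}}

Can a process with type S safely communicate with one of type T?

send[Str] vs recv[Str]  ✓
  μX vs μX  ✓ (binder kept)
    send[Bool] vs send[Bool]  ✗ same direction on both sides — not dual

NO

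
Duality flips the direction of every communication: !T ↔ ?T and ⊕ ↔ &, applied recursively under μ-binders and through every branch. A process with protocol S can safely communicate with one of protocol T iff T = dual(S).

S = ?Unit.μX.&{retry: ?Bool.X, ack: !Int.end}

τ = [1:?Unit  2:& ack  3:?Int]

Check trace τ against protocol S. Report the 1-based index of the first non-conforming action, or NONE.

3

[1] ?Unit  ✓  now at μX.…
[2] & ack  ✓  now at !Int.end
[3] got ?Int, protocol expects !Int  ✗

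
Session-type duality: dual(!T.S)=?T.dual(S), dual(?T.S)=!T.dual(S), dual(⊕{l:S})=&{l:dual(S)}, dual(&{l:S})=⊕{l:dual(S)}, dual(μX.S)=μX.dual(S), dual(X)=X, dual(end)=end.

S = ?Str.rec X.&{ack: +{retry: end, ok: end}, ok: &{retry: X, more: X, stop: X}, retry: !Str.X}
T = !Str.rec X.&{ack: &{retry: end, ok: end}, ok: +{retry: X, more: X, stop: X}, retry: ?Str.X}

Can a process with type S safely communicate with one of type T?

NO

?Str ‖ !Str  match
  rec X ‖ rec X  match (binder kept)
    &{ack,ok,retry} ‖ &{ack,ok,retry}  ✗ choice polarity not flipped — not dual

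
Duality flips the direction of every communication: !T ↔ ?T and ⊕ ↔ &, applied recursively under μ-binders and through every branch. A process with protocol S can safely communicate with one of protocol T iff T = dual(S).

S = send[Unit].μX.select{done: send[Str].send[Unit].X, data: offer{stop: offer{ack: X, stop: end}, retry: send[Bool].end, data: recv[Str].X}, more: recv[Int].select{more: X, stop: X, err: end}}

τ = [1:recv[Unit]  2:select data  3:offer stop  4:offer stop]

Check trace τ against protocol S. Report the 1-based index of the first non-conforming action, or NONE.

[1] got recv[Unit], protocol expects send[Unit]  ✗

1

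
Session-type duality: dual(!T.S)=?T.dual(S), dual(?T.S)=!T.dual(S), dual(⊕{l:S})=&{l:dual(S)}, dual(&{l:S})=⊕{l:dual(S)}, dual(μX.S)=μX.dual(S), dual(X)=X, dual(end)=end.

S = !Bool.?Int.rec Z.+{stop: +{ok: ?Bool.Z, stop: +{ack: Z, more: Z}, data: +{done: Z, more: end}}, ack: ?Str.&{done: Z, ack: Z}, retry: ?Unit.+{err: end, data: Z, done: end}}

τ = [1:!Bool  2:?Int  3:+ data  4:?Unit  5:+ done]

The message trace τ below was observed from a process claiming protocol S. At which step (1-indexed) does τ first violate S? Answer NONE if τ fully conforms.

[1] !Bool  ✓  cont: ?Int.rec Z.…
[2] ?Int  ✓  cont: rec Z.…
[3] got + data, protocol expects + stop or + ack or + retry  ✗

3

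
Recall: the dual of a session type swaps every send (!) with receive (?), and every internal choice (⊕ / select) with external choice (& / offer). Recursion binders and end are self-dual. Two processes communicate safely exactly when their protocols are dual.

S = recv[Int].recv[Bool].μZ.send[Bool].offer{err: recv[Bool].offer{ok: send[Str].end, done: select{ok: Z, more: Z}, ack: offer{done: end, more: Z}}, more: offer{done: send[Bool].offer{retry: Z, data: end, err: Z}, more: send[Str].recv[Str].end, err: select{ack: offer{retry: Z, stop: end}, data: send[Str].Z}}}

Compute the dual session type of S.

send[Int].send[Bool].μZ.recv[Bool].select{err: send[Bool].select{ok: recv[Str].end, done: offer{ok: Z, more: Z}, ack: select{done: end, more: Z}}, more: select{done: recv[Bool].select{retry: Z, data: end, err: Z}, more: recv[Str].send[Str].end, err: offer{ack: select{retry: Z, stop: end}, data: recv[Str].Z}}}

recv[Int] → send[Int]
  recv[Bool] → send[Bool]
    μZ → μZ  (rec unchanged)
      send[Bool] → recv[Bool]
        offer{err,more} → select{err,more}  (offer→select)
          case err:
            recv[Bool] → send[Bool]
              offer{ok,done,ack} → select{ok,done,ack}  (offer→select)
                case ok:
                  send[Str] → recv[Str]
                    end ↦ end
                case done:
                  select{ok,more} → offer{ok,more}  (⊕→&)
                    case ok:
                      Z ↦ Z
                    case more:
                      Z ↦ Z
                case ack:
                  offer{done,more} → select{done,more}  (offer→select)
                    case done:
                      end ↦ end
                    case more:
                      Z ↦ Z
          case more:
            offer{done,more,err} → select{done,more,err}  (offer→select)
              case done:
                send[Bool] → recv[Bool]
                  offer{retry,data,err} → select{retry,data,err}  (offer→select)
                    case retry:
                      Z ↦ Z
                    case data:
                      end ↦ end
                    case err:
                      Z ↦ Z
              case more:
                send[Str] → recv[Str]
                  recv[Str] → send[Str]
                    end ↦ end
              case err:
                select{ack,data} → offer{ack,data}  (⊕→&)
                  case ack:
                    offer{retry,stop} → select{retry,stop}  (offer→select)
                      case retry:
                        Z ↦ Z
                      case stop:
                        end ↦ end
                  case data:
                    send[Str] → recv[Str]
                      Z ↦ Z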